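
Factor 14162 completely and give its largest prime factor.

14162 = 2 · 7081
7081 = 73 · 97
97 is prime.
So 14162 = 2 · 73 · 97; the largest prime factor is 97.

97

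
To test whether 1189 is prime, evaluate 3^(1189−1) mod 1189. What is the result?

1147

3^1 ≡ 3 (mod 1189)
3^2 ≡ 3^2 = 9 ≡ 9 (mod 1189)
3^4 ≡ 9^2 = 81 ≡ 81 (mod 1189)
3^8 ≡ 81^2 = 6561 ≡ 616 (mod 1189)
3^16 ≡ 616^2 = 379456 ≡ 165 (mod 1189)
3^32 ≡ 165^2 = 27225 ≡ 1067 (mod 1189)
3^64 ≡ 1067^2 = 1138489 ≡ 616 (mod 1189)
3^128 ≡ 616^2 = 379456 ≡ 165 (mod 1189)
3^256 ≡ 165^2 = 27225 ≡ 1067 (mod 1189)
3^512 ≡ 1067^2 = 1138489 ≡ 616 (mod 1189)
3^1024 ≡ 616^2 = 379456 ≡ 165 (mod 1189)
1188 = 1024 + 128 + 32 + 4 in binary powers of 2.
So 3^1188 ≡ 165 · 165 · 1067 · 81 ≡ 1147 (mod 1189).
Since 1147 ≠ 1, base 3 is a Fermat witness: 1189 is composite.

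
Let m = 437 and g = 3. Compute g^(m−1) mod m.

347

3^1 ≡ 3 (mod 437)
3^2 ≡ 3^2 = 9 ≡ 9 (mod 437)
3^4 ≡ 9^2 = 81 ≡ 81 (mod 437)
3^8 ≡ 81^2 = 6561 ≡ 6 (mod 437)
3^16 ≡ 6^2 = 36 ≡ 36 (mod 437)
3^32 ≡ 36^2 = 1296 ≡ 422 (mod 437)
3^64 ≡ 422^2 = 178084 ≡ 225 (mod 437)
3^128 ≡ 225^2 = 50625 ≡ 370 (mod 437)
3^256 ≡ 370^2 = 136900 ≡ 119 (mod 437)
436 = 256 + 128 + 32 + 16 + 4 in binary powers of 2.
So 3^436 ≡ 119 · 370 · 422 · 36 · 81 ≡ 347 (mod 437).
Since 347 ≠ 1, base 3 is a Fermat witness: 437 is composite.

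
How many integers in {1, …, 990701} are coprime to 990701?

959040

Factor: 990701 = 61 · 109 · 149.
φ(990701) = (61−1) · (109−1) · (149−1) = 60 · 108 · 148 = 959040.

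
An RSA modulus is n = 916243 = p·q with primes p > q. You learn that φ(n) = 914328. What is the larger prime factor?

φ(n) = (p−1)(q−1) = n − (p+q) + 1, so p + q = 916243 − 914328 + 1 = 1916.
p and q are the roots of t² − 1916t + 916243 = 0.
Discriminant: 1916² − 4·916243 = 3671056 − 3664972 = 6084; √6084 = 78.
q = (1916 − 78)/2 = 919, p = (1916 + 78)/2 = 997.
Check: 919 · 997 = 916243.

997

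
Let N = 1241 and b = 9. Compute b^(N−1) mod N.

137

9^1 ≡ 9 (mod 1241)
9^2 ≡ 9^2 = 81 ≡ 81 (mod 1241)
9^4 ≡ 81^2 = 6561 ≡ 356 (mod 1241)
9^8 ≡ 356^2 = 126736 ≡ 154 (mod 1241)
9^16 ≡ 154^2 = 23716 ≡ 137 (mod 1241)
9^32 ≡ 137^2 = 18769 ≡ 154 (mod 1241)
9^64 ≡ 154^2 = 23716 ≡ 137 (mod 1241)
9^128 ≡ 137^2 = 18769 ≡ 154 (mod 1241)
9^256 ≡ 154^2 = 23716 ≡ 137 (mod 1241)
9^512 ≡ 137^2 = 18769 ≡ 154 (mod 1241)
9^1024 ≡ 154^2 = 23716 ≡ 137 (mod 1241)
1240 = 1024 + 128 + 64 + 16 + 8 in binary powers of 2.
So 9^1240 ≡ 137 · 154 · 137 · 137 · 154 ≡ 137 (mod 1241).
Since 137 ≠ 1, base 9 is a Fermat witness: 1241 is composite.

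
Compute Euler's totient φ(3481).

Factor: 3481 = 59^2.
φ(3481) = 59^1·(59−1) = 3422.

3422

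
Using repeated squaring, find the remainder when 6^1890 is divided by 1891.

6^1 ≡ 6 (mod 1891)
6^2 ≡ 6^2 = 36 ≡ 36 (mod 1891)
6^4 ≡ 36^2 = 1296 ≡ 1296 (mod 1891)
6^8 ≡ 1296^2 = 1679616 ≡ 408 (mod 1891)
6^16 ≡ 408^2 = 166464 ≡ 56 (mod 1891)
6^32 ≡ 56^2 = 3136 ≡ 1245 (mod 1891)
6^64 ≡ 1245^2 = 1550025 ≡ 1296 (mod 1891)
6^128 ≡ 1296^2 = 1679616 ≡ 408 (mod 1891)
6^256 ≡ 408^2 = 166464 ≡ 56 (mod 1891)
6^512 ≡ 56^2 = 3136 ≡ 1245 (mod 1891)
6^1024 ≡ 1245^2 = 1550025 ≡ 1296 (mod 1891)
1890 = 1024 + 512 + 256 + 64 + 32 + 2 in binary powers of 2.
So 6^1890 ≡ 1296 · 1245 · 56 · 1296 · 1245 · 36 ≡ 1768 (mod 1891).
Since 1768 ≠ 1, base 6 is a Fermat witness: 1891 is composite.

1768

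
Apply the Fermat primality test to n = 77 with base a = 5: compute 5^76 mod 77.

5^1 ≡ 5 (mod 77)
5^2 ≡ 5^2 = 25 ≡ 25 (mod 77)
5^4 ≡ 25^2 = 625 ≡ 9 (mod 77)
5^8 ≡ 9^2 = 81 ≡ 4 (mod 77)
5^16 ≡ 4^2 = 16 ≡ 16 (mod 77)
5^32 ≡ 16^2 = 256 ≡ 25 (mod 77)
5^64 ≡ 25^2 = 625 ≡ 9 (mod 77)
76 = 64 + 8 + 4 in binary powers of 2.
So 5^76 ≡ 9 · 4 · 9 ≡ 16 (mod 77).
Since 16 ≠ 1, base 5 is a Fermat witness: 77 is composite.

16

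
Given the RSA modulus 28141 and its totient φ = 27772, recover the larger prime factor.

φ(n) = (p−1)(q−1) = n − (p+q) + 1, so p + q = 28141 − 27772 + 1 = 370.
p and q are the roots of t² − 370t + 28141 = 0.
Discriminant: 370² − 4·28141 = 136900 − 112564 = 24336; √24336 = 156.
q = (370 − 156)/2 = 107, p = (370 + 156)/2 = 263.
Check: 107 · 263 = 28141.

263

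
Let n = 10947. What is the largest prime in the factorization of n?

89

10947 = 3 · 3649
3649 = 41 · 89
89 is prime.
So 10947 = 3 · 41 · 89; the largest prime factor is 89.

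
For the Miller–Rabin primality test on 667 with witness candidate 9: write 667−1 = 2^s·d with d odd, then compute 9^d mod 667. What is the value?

667 − 1 = 666 = 2^1 · 333, so d = 333.
9^1 ≡ 9 (mod 667)
9^2 ≡ 9^2 = 81 ≡ 81 (mod 667)
9^4 ≡ 81^2 = 6561 ≡ 558 (mod 667)
9^8 ≡ 558^2 = 311364 ≡ 542 (mod 667)
9^16 ≡ 542^2 = 293764 ≡ 284 (mod 667)
9^32 ≡ 284^2 = 80656 ≡ 616 (mod 667)
9^64 ≡ 616^2 = 379456 ≡ 600 (mod 667)
9^128 ≡ 600^2 = 360000 ≡ 487 (mod 667)
9^256 ≡ 487^2 = 237169 ≡ 384 (mod 667)
333 = 256 + 64 + 8 + 4 + 1 in binary powers of 2.
So 9^333 ≡ 384 · 600 · 542 · 558 · 9 ≡ 660 (mod 667).
Squaring chain: 660; never reaches −1, so base 9 is a Miller–Rabin witness that 667 is composite.

660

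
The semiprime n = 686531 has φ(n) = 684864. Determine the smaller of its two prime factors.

739

φ(n) = (p−1)(q−1) = n − (p+q) + 1, so p + q = 686531 − 684864 + 1 = 1668.
p and q are the roots of t² − 1668t + 686531 = 0.
Discriminant: 1668² − 4·686531 = 2782224 − 2746124 = 36100; √36100 = 190.
q = (1668 − 190)/2 = 739, p = (1668 + 190)/2 = 929.
Check: 739 · 929 = 686531.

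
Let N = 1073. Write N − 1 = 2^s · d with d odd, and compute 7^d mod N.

255

1073 − 1 = 1072 = 2^4 · 67, so d = 67.
7^1 ≡ 7 (mod 1073)
7^2 ≡ 7^2 = 49 ≡ 49 (mod 1073)
7^4 ≡ 49^2 = 2401 ≡ 255 (mod 1073)
7^8 ≡ 255^2 = 65025 ≡ 645 (mod 1073)
7^16 ≡ 645^2 = 416025 ≡ 774 (mod 1073)
7^32 ≡ 774^2 = 599076 ≡ 342 (mod 1073)
7^64 ≡ 342^2 = 116964 ≡ 7 (mod 1073)
67 = 64 + 2 + 1 in binary powers of 2.
So 7^67 ≡ 7 · 49 · 7 ≡ 255 (mod 1073).
Squaring chain: 255 → 645 → 774 → 342; never reaches −1, so base 7 is a Miller–Rabin witness that 1073 is composite.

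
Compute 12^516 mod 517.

243

12^1 ≡ 12 (mod 517)
12^2 ≡ 12^2 = 144 ≡ 144 (mod 517)
12^4 ≡ 144^2 = 20736 ≡ 56 (mod 517)
12^8 ≡ 56^2 = 3136 ≡ 34 (mod 517)
12^16 ≡ 34^2 = 1156 ≡ 122 (mod 517)
12^32 ≡ 122^2 = 14884 ≡ 408 (mod 517)
12^64 ≡ 408^2 = 166464 ≡ 507 (mod 517)
12^128 ≡ 507^2 = 257049 ≡ 100 (mod 517)
12^256 ≡ 100^2 = 10000 ≡ 177 (mod 517)
12^512 ≡ 177^2 = 31329 ≡ 309 (mod 517)
516 = 512 + 4 in binary powers of 2.
So 12^516 ≡ 309 · 56 ≡ 243 (mod 517).
Since 243 ≠ 1, base 12 is a Fermat witness: 517 is composite.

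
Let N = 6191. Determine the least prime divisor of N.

41

6191 is odd.
Digit sum 17, not divisible by 3.
Ends in 1: not divisible by 5.
7: 6191 = 7·884 + 3
11: 6191 = 11·562 + 9
13: 6191 = 13·476 + 3
17: 6191 = 17·364 + 3
19: 6191 = 19·325 + 16
23: 6191 = 23·269 + 4
29: 6191 = 29·213 + 14
31: 6191 = 31·199 + 22
37: 6191 = 37·167 + 12
41: 6191 = 41·151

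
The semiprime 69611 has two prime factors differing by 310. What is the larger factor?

461

Since p = q + 310, we have 69611 = q(q + 310), so q² + 310q − 69611 = 0.
Discriminant: 310² + 4·69611 = 96100 + 278444 = 374544; √374544 = 612.
q = (−310 + 612)/2 = 151, and p = q + 310 = 461.
Check: 151 · 461 = 69611.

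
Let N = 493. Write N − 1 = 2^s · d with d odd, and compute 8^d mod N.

206

493 − 1 = 492 = 2^2 · 123, so d = 123.
8^1 ≡ 8 (mod 493)
8^2 ≡ 8^2 = 64 ≡ 64 (mod 493)
8^4 ≡ 64^2 = 4096 ≡ 152 (mod 493)
8^8 ≡ 152^2 = 23104 ≡ 426 (mod 493)
8^16 ≡ 426^2 = 181476 ≡ 52 (mod 493)
8^32 ≡ 52^2 = 2704 ≡ 239 (mod 493)
8^64 ≡ 239^2 = 57121 ≡ 426 (mod 493)
123 = 64 + 32 + 16 + 8 + 2 + 1 in binary powers of 2.
So 8^123 ≡ 426 · 239 · 52 · 426 · 64 · 8 ≡ 206 (mod 493).
Squaring chain: 206 → 38; never reaches −1, so base 8 is a Miller–Rabin witness that 493 is composite.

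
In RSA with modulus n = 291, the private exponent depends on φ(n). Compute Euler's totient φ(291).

Factor: 291 = 3 · 97.
φ(291) = (3−1) · (97−1) = 2 · 96 = 192.

192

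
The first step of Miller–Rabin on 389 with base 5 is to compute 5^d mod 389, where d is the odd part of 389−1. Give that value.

389 − 1 = 388 = 2^2 · 97, so d = 97.
5^1 ≡ 5 (mod 389)
5^2 ≡ 5^2 = 25 ≡ 25 (mod 389)
5^4 ≡ 25^2 = 625 ≡ 236 (mod 389)
5^8 ≡ 236^2 = 55696 ≡ 69 (mod 389)
5^16 ≡ 69^2 = 4761 ≡ 93 (mod 389)
5^32 ≡ 93^2 = 8649 ≡ 91 (mod 389)
5^64 ≡ 91^2 = 8281 ≡ 112 (mod 389)
97 = 64 + 32 + 1 in binary powers of 2.
So 5^97 ≡ 112 · 91 · 5 ≡ 1 (mod 389).
Since 5^d ≡ 1 (mod 389), base 5 does not prove 389 composite.

1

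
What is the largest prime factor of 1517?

1517 = 37 · 41
41 is prime.
So 1517 = 37 · 41; the largest prime factor is 41.

41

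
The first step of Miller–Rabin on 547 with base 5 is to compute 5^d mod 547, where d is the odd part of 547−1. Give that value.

546

547 − 1 = 546 = 2^1 · 273, so d = 273.
5^1 ≡ 5 (mod 547)
5^2 ≡ 5^2 = 25 ≡ 25 (mod 547)
5^4 ≡ 25^2 = 625 ≡ 78 (mod 547)
5^8 ≡ 78^2 = 6084 ≡ 67 (mod 547)
5^16 ≡ 67^2 = 4489 ≡ 113 (mod 547)
5^32 ≡ 113^2 = 12769 ≡ 188 (mod 547)
5^64 ≡ 188^2 = 35344 ≡ 336 (mod 547)
5^128 ≡ 336^2 = 112896 ≡ 214 (mod 547)
5^256 ≡ 214^2 = 45796 ≡ 395 (mod 547)
273 = 256 + 16 + 1 in binary powers of 2.
So 5^273 ≡ 395 · 113 · 5 ≡ 546 (mod 547).
Since 5^d ≡ 546 (mod 547), base 5 does not prove 547 composite.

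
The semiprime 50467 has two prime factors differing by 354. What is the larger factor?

Since p = q + 354, we have 50467 = q(q + 354), so q² + 354q − 50467 = 0.
Discriminant: 354² + 4·50467 = 125316 + 201868 = 327184; √327184 = 572.
q = (−354 + 572)/2 = 109, and p = q + 354 = 463.
Check: 109 · 463 = 50467.

463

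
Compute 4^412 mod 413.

25

4^1 ≡ 4 (mod 413)
4^2 ≡ 4^2 = 16 ≡ 16 (mod 413)
4^4 ≡ 16^2 = 256 ≡ 256 (mod 413)
4^8 ≡ 256^2 = 65536 ≡ 282 (mod 413)
4^16 ≡ 282^2 = 79524 ≡ 228 (mod 413)
4^32 ≡ 228^2 = 51984 ≡ 359 (mod 413)
4^64 ≡ 359^2 = 128881 ≡ 25 (mod 413)
4^128 ≡ 25^2 = 625 ≡ 212 (mod 413)
4^256 ≡ 212^2 = 44944 ≡ 340 (mod 413)
412 = 256 + 128 + 16 + 8 + 4 in binary powers of 2.
So 4^412 ≡ 340 · 212 · 228 · 282 · 256 ≡ 25 (mod 413).
Since 25 ≠ 1, base 4 is a Fermat witness: 413 is composite.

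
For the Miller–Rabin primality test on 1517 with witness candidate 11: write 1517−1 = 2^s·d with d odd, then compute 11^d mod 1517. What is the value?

1010

1517 − 1 = 1516 = 2^2 · 379, so d = 379.
11^1 ≡ 11 (mod 1517)
11^2 ≡ 11^2 = 121 ≡ 121 (mod 1517)
11^4 ≡ 121^2 = 14641 ≡ 988 (mod 1517)
11^8 ≡ 988^2 = 976144 ≡ 713 (mod 1517)
11^16 ≡ 713^2 = 508369 ≡ 174 (mod 1517)
11^32 ≡ 174^2 = 30276 ≡ 1453 (mod 1517)
11^64 ≡ 1453^2 = 2111209 ≡ 1062 (mod 1517)
11^128 ≡ 1062^2 = 1127844 ≡ 713 (mod 1517)
11^256 ≡ 713^2 = 508369 ≡ 174 (mod 1517)
379 = 256 + 64 + 32 + 16 + 8 + 2 + 1 in binary powers of 2.
So 11^379 ≡ 174 · 1062 · 1453 · 174 · 713 · 121 · 11 ≡ 1010 (mod 1517).
Squaring chain: 1010 → 676; never reaches −1, so base 11 is a Miller–Rabin witness that 1517 is composite.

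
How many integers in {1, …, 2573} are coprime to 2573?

2460

Factor: 2573 = 31 · 83.
φ(2573) = (31−1) · (83−1) = 30 · 82 = 2460.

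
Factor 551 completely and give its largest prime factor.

29

551 = 19 · 29
29 is prime.
So 551 = 19 · 29; the largest prime factor is 29.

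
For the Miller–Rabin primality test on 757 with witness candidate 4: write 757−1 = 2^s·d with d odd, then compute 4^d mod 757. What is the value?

756

757 − 1 = 756 = 2^2 · 189, so d = 189.
4^1 ≡ 4 (mod 757)
4^2 ≡ 4^2 = 16 ≡ 16 (mod 757)
4^4 ≡ 16^2 = 256 ≡ 256 (mod 757)
4^8 ≡ 256^2 = 65536 ≡ 434 (mod 757)
4^16 ≡ 434^2 = 188356 ≡ 620 (mod 757)
4^32 ≡ 620^2 = 384400 ≡ 601 (mod 757)
4^64 ≡ 601^2 = 361201 ≡ 112 (mod 757)
4^128 ≡ 112^2 = 12544 ≡ 432 (mod 757)
189 = 128 + 32 + 16 + 8 + 4 + 1 in binary powers of 2.
So 4^189 ≡ 432 · 601 · 620 · 434 · 256 · 4 ≡ 756 (mod 757).
Since 4^d ≡ 756 (mod 757), base 4 does not prove 757 composite.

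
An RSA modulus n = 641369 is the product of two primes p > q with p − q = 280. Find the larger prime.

953

Since p = q + 280, we have 641369 = q(q + 280), so q² + 280q − 641369 = 0.
Discriminant: 280² + 4·641369 = 78400 + 2565476 = 2643876; √2643876 = 1626.
q = (−280 + 1626)/2 = 673, and p = q + 280 = 953.
Check: 673 · 953 = 641369.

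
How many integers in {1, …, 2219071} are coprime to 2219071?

Factor: 2219071 = 101 · 127 · 173.
φ(2219071) = (101−1) · (127−1) · (173−1) = 100 · 126 · 172 = 2167200.

2167200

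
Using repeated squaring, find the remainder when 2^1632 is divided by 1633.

2^1 ≡ 2 (mod 1633)
2^2 ≡ 2^2 = 4 ≡ 4 (mod 1633)
2^4 ≡ 4^2 = 16 ≡ 16 (mod 1633)
2^8 ≡ 16^2 = 256 ≡ 256 (mod 1633)
2^16 ≡ 256^2 = 65536 ≡ 216 (mod 1633)
2^32 ≡ 216^2 = 46656 ≡ 932 (mod 1633)
2^64 ≡ 932^2 = 868624 ≡ 1501 (mod 1633)
2^128 ≡ 1501^2 = 2253001 ≡ 1094 (mod 1633)
2^256 ≡ 1094^2 = 1196836 ≡ 1480 (mod 1633)
2^512 ≡ 1480^2 = 2190400 ≡ 547 (mod 1633)
2^1024 ≡ 547^2 = 299209 ≡ 370 (mod 1633)
1632 = 1024 + 512 + 64 + 32 in binary powers of 2.
So 2^1632 ≡ 370 · 547 · 1501 · 932 ≡ 476 (mod 1633).
Since 476 ≠ 1, base 2 is a Fermat witness: 1633 is composite.

476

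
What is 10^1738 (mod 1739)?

1231

10^1 ≡ 10 (mod 1739)
10^2 ≡ 10^2 = 100 ≡ 100 (mod 1739)
10^4 ≡ 100^2 = 10000 ≡ 1305 (mod 1739)
10^8 ≡ 1305^2 = 1703025 ≡ 544 (mod 1739)
10^16 ≡ 544^2 = 295936 ≡ 306 (mod 1739)
10^32 ≡ 306^2 = 93636 ≡ 1469 (mod 1739)
10^64 ≡ 1469^2 = 2157961 ≡ 1601 (mod 1739)
10^128 ≡ 1601^2 = 2563201 ≡ 1654 (mod 1739)
10^256 ≡ 1654^2 = 2735716 ≡ 269 (mod 1739)
10^512 ≡ 269^2 = 72361 ≡ 1062 (mod 1739)
10^1024 ≡ 1062^2 = 1127844 ≡ 972 (mod 1739)
1738 = 1024 + 512 + 128 + 64 + 8 + 2 in binary powers of 2.
So 10^1738 ≡ 972 · 1062 · 1654 · 1601 · 544 · 100 ≡ 1231 (mod 1739).
Since 1231 ≠ 1, base 10 is a Fermat witness: 1739 is composite.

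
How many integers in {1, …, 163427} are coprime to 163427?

145960

Factor: 163427 = 11 · 83 · 179.
φ(163427) = (11−1) · (83−1) · (179−1) = 10 · 82 · 178 = 145960.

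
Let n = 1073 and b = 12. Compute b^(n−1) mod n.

12^1 ≡ 12 (mod 1073)
12^2 ≡ 12^2 = 144 ≡ 144 (mod 1073)
12^4 ≡ 144^2 = 20736 ≡ 349 (mod 1073)
12^8 ≡ 349^2 = 121801 ≡ 552 (mod 1073)
12^16 ≡ 552^2 = 304704 ≡ 1045 (mod 1073)
12^32 ≡ 1045^2 = 1092025 ≡ 784 (mod 1073)
12^64 ≡ 784^2 = 614656 ≡ 900 (mod 1073)
12^128 ≡ 900^2 = 810000 ≡ 958 (mod 1073)
12^256 ≡ 958^2 = 917764 ≡ 349 (mod 1073)
12^512 ≡ 349^2 = 121801 ≡ 552 (mod 1073)
12^1024 ≡ 552^2 = 304704 ≡ 1045 (mod 1073)
1072 = 1024 + 32 + 16 in binary powers of 2.
So 12^1072 ≡ 1045 · 784 · 1045 ≡ 900 (mod 1073).
Since 900 ≠ 1, base 12 is a Fermat witness: 1073 is composite.

900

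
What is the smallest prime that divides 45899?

45899 is odd.
Digit sum 35, not divisible by 3.
Ends in 9: not divisible by 5.
7: 45899 = 7·6557

7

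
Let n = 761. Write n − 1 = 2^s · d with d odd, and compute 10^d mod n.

761 − 1 = 760 = 2^3 · 95, so d = 95.
10^1 ≡ 10 (mod 761)
10^2 ≡ 10^2 = 100 ≡ 100 (mod 761)
10^4 ≡ 100^2 = 10000 ≡ 107 (mod 761)
10^8 ≡ 107^2 = 11449 ≡ 34 (mod 761)
10^16 ≡ 34^2 = 1156 ≡ 395 (mod 761)
10^32 ≡ 395^2 = 156025 ≡ 20 (mod 761)
10^64 ≡ 20^2 = 400 ≡ 400 (mod 761)
95 = 64 + 16 + 8 + 4 + 2 + 1 in binary powers of 2.
So 10^95 ≡ 400 · 395 · 34 · 107 · 100 · 10 ≡ 39 (mod 761).
Squaring chain: 39 → 760 → 1; reaches −1, so base 10 does not prove 761 composite.

39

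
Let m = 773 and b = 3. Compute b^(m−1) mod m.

3^1 ≡ 3 (mod 773)
3^2 ≡ 3^2 = 9 ≡ 9 (mod 773)
3^4 ≡ 9^2 = 81 ≡ 81 (mod 773)
3^8 ≡ 81^2 = 6561 ≡ 377 (mod 773)
3^16 ≡ 377^2 = 142129 ≡ 670 (mod 773)
3^32 ≡ 670^2 = 448900 ≡ 560 (mod 773)
3^64 ≡ 560^2 = 313600 ≡ 535 (mod 773)
3^128 ≡ 535^2 = 286225 ≡ 215 (mod 773)
3^256 ≡ 215^2 = 46225 ≡ 618 (mod 773)
3^512 ≡ 618^2 = 381924 ≡ 62 (mod 773)
772 = 512 + 256 + 4 in binary powers of 2.
So 3^772 ≡ 62 · 618 · 81 ≡ 1 (mod 773).
Since the result is 1, base 3 gives no evidence that 773 is composite.

1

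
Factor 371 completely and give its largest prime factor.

53

371 = 7 · 53
53 is prime.
So 371 = 7 · 53; the largest prime factor is 53.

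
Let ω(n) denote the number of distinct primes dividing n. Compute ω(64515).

5

64515 = 3 · 21505
21505 = 5 · 4301
4301 = 11 · 391
391 = 17 · 23
64515 = 3 · 5 · 11 · 17 · 23, which has 5 distinct prime factors.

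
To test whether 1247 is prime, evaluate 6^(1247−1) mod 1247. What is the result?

436

6^1 ≡ 6 (mod 1247)
6^2 ≡ 6^2 = 36 ≡ 36 (mod 1247)
6^4 ≡ 36^2 = 1296 ≡ 49 (mod 1247)
6^8 ≡ 49^2 = 2401 ≡ 1154 (mod 1247)
6^16 ≡ 1154^2 = 1331716 ≡ 1167 (mod 1247)
6^32 ≡ 1167^2 = 1361889 ≡ 165 (mod 1247)
6^64 ≡ 165^2 = 27225 ≡ 1038 (mod 1247)
6^128 ≡ 1038^2 = 1077444 ≡ 36 (mod 1247)
6^256 ≡ 36^2 = 1296 ≡ 49 (mod 1247)
6^512 ≡ 49^2 = 2401 ≡ 1154 (mod 1247)
6^1024 ≡ 1154^2 = 1331716 ≡ 1167 (mod 1247)
1246 = 1024 + 128 + 64 + 16 + 8 + 4 + 2 in binary powers of 2.
So 6^1246 ≡ 1167 · 36 · 1038 · 1167 · 1154 · 49 · 36 ≡ 436 (mod 1247).
Since 436 ≠ 1, base 6 is a Fermat witness: 1247 is composite.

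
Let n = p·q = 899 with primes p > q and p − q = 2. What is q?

Since p = q + 2, we have 899 = q(q + 2), so q² + 2q − 899 = 0.
Discriminant: 2² + 4·899 = 4 + 3596 = 3600; √3600 = 60.
q = (−2 + 60)/2 = 29, and p = q + 2 = 31.
Check: 29 · 31 = 899.

29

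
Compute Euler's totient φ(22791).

Factor: 22791 = 3 · 71 · 107.
φ(22791) = (3−1) · (71−1) · (107−1) = 2 · 70 · 106 = 14840.

14840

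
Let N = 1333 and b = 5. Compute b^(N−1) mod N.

5^1 ≡ 5 (mod 1333)
5^2 ≡ 5^2 = 25 ≡ 25 (mod 1333)
5^4 ≡ 25^2 = 625 ≡ 625 (mod 1333)
5^8 ≡ 625^2 = 390625 ≡ 56 (mod 1333)
5^16 ≡ 56^2 = 3136 ≡ 470 (mod 1333)
5^32 ≡ 470^2 = 220900 ≡ 955 (mod 1333)
5^64 ≡ 955^2 = 912025 ≡ 253 (mod 1333)
5^128 ≡ 253^2 = 64009 ≡ 25 (mod 1333)
5^256 ≡ 25^2 = 625 ≡ 625 (mod 1333)
5^512 ≡ 625^2 = 390625 ≡ 56 (mod 1333)
5^1024 ≡ 56^2 = 3136 ≡ 470 (mod 1333)
1332 = 1024 + 256 + 32 + 16 + 4 in binary powers of 2.
So 5^1332 ≡ 470 · 625 · 955 · 470 · 625 ≡ 838 (mod 1333).
Since 838 ≠ 1, base 5 is a Fermat witness: 1333 is composite.

838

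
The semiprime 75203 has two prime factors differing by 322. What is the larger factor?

Since p = q + 322, we have 75203 = q(q + 322), so q² + 322q − 75203 = 0.
Discriminant: 322² + 4·75203 = 103684 + 300812 = 404496; √404496 = 636.
q = (−322 + 636)/2 = 157, and p = q + 322 = 479.
Check: 157 · 479 = 75203.

479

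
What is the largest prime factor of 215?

215 = 5 · 43
43 is prime.
So 215 = 5 · 43; the largest prime factor is 43.

43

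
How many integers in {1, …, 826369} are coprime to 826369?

Factor: 826369 = 71 · 103 · 113.
φ(826369) = (71−1) · (103−1) · (113−1) = 70 · 102 · 112 = 799680.

799680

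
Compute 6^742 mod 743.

6^1 ≡ 6 (mod 743)
6^2 ≡ 6^2 = 36 ≡ 36 (mod 743)
6^4 ≡ 36^2 = 1296 ≡ 553 (mod 743)
6^8 ≡ 553^2 = 305809 ≡ 436 (mod 743)
6^16 ≡ 436^2 = 190096 ≡ 631 (mod 743)
6^32 ≡ 631^2 = 398161 ≡ 656 (mod 743)
6^64 ≡ 656^2 = 430336 ≡ 139 (mod 743)
6^128 ≡ 139^2 = 19321 ≡ 3 (mod 743)
6^256 ≡ 3^2 = 9 ≡ 9 (mod 743)
6^512 ≡ 9^2 = 81 ≡ 81 (mod 743)
742 = 512 + 128 + 64 + 32 + 4 + 2 in binary powers of 2.
So 6^742 ≡ 81 · 3 · 139 · 656 · 553 · 36 ≡ 1 (mod 743).
Since the result is 1, base 6 gives no evidence that 743 is composite.

1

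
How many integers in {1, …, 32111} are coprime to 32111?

Factor: 32111 = 163 · 197.
φ(32111) = (163−1) · (197−1) = 162 · 196 = 31752.

31752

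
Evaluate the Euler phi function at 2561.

Factor: 2561 = 13 · 197.
φ(2561) = (13−1) · (197−1) = 12 · 196 = 2352.

2352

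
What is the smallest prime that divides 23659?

59

23659 is odd.
Digit sum 25, not divisible by 3.
Ends in 9: not divisible by 5.
7: 23659 = 7·3379 + 6
11: 23659 = 11·2150 + 9
13: 23659 = 13·1819 + 12
17: 23659 = 17·1391 + 12
19: 23659 = 19·1245 + 4
23: 23659 = 23·1028 + 15
29: 23659 = 29·815 + 24
31: 23659 = 31·763 + 6
37: 23659 = 37·639 + 16
41: 23659 = 41·577 + 2
43: 23659 = 43·550 + 9
47: 23659 = 47·503 + 18
53: 23659 = 53·446 + 21
59: 23659 = 59·401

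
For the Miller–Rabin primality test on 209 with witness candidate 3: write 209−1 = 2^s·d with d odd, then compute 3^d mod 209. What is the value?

209 − 1 = 208 = 2^4 · 13, so d = 13.
3^1 ≡ 3 (mod 209)
3^2 ≡ 3^2 = 9 ≡ 9 (mod 209)
3^4 ≡ 9^2 = 81 ≡ 81 (mod 209)
3^8 ≡ 81^2 = 6561 ≡ 82 (mod 209)
13 = 8 + 4 + 1 in binary powers of 2.
So 3^13 ≡ 82 · 81 · 3 ≡ 71 (mod 209).
Squaring chain: 71 → 25 → 207 → 4; never reaches −1, so base 3 is a Miller–Rabin witness that 209 is composite.

71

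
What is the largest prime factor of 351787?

351787 = 61 · 5767
5767 = 73 · 79
79 is prime.
So 351787 = 61 · 73 · 79; the largest prime factor is 79.

79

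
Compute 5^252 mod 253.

5^1 ≡ 5 (mod 253)
5^2 ≡ 5^2 = 25 ≡ 25 (mod 253)
5^4 ≡ 25^2 = 625 ≡ 119 (mod 253)
5^8 ≡ 119^2 = 14161 ≡ 246 (mod 253)
5^16 ≡ 246^2 = 60516 ≡ 49 (mod 253)
5^32 ≡ 49^2 = 2401 ≡ 124 (mod 253)
5^64 ≡ 124^2 = 15376 ≡ 196 (mod 253)
5^128 ≡ 196^2 = 38416 ≡ 213 (mod 253)
252 = 128 + 64 + 32 + 16 + 8 + 4 in binary powers of 2.
So 5^252 ≡ 213 · 196 · 124 · 49 · 246 · 119 ≡ 124 (mod 253).
Since 124 ≠ 1, base 5 is a Fermat witness: 253 is composite.

124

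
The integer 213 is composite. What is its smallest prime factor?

3

213 is odd.
Digit sum 6, divisible by 3.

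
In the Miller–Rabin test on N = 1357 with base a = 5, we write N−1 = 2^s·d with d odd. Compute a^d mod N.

1357 − 1 = 1356 = 2^2 · 339, so d = 339.
5^1 ≡ 5 (mod 1357)
5^2 ≡ 5^2 = 25 ≡ 25 (mod 1357)
5^4 ≡ 25^2 = 625 ≡ 625 (mod 1357)
5^8 ≡ 625^2 = 390625 ≡ 1166 (mod 1357)
5^16 ≡ 1166^2 = 1359556 ≡ 1199 (mod 1357)
5^32 ≡ 1199^2 = 1437601 ≡ 538 (mod 1357)
5^64 ≡ 538^2 = 289444 ≡ 403 (mod 1357)
5^128 ≡ 403^2 = 162409 ≡ 926 (mod 1357)
5^256 ≡ 926^2 = 857476 ≡ 1209 (mod 1357)
339 = 256 + 64 + 16 + 2 + 1 in binary powers of 2.
So 5^339 ≡ 1209 · 403 · 1199 · 25 · 5 ≡ 724 (mod 1357).
Squaring chain: 724 → 374; never reaches −1, so base 5 is a Miller–Rabin witness that 1357 is composite.

724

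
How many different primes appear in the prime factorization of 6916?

4

6916 = 2^2 · 1729
1729 = 7 · 247
247 = 13 · 19
6916 = 2^2 · 7 · 13 · 19, which has 4 distinct prime factors.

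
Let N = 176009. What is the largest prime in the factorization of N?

71

176009 = 37 · 4757
4757 = 67 · 71
71 is prime.
So 176009 = 37 · 67 · 71; the largest prime factor is 71.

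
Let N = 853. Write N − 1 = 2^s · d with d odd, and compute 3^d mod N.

852

853 − 1 = 852 = 2^2 · 213, so d = 213.
3^1 ≡ 3 (mod 853)
3^2 ≡ 3^2 = 9 ≡ 9 (mod 853)
3^4 ≡ 9^2 = 81 ≡ 81 (mod 853)
3^8 ≡ 81^2 = 6561 ≡ 590 (mod 853)
3^16 ≡ 590^2 = 348100 ≡ 76 (mod 853)
3^32 ≡ 76^2 = 5776 ≡ 658 (mod 853)
3^64 ≡ 658^2 = 432964 ≡ 493 (mod 853)
3^128 ≡ 493^2 = 243049 ≡ 797 (mod 853)
213 = 128 + 64 + 16 + 4 + 1 in binary powers of 2.
So 3^213 ≡ 797 · 493 · 76 · 81 · 3 ≡ 852 (mod 853).
Since 3^d ≡ 852 (mod 853), base 3 does not prove 853 composite.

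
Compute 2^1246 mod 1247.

173

2^1 ≡ 2 (mod 1247)
2^2 ≡ 2^2 = 4 ≡ 4 (mod 1247)
2^4 ≡ 4^2 = 16 ≡ 16 (mod 1247)
2^8 ≡ 16^2 = 256 ≡ 256 (mod 1247)
2^16 ≡ 256^2 = 65536 ≡ 692 (mod 1247)
2^32 ≡ 692^2 = 478864 ≡ 16 (mod 1247)
2^64 ≡ 16^2 = 256 ≡ 256 (mod 1247)
2^128 ≡ 256^2 = 65536 ≡ 692 (mod 1247)
2^256 ≡ 692^2 = 478864 ≡ 16 (mod 1247)
2^512 ≡ 16^2 = 256 ≡ 256 (mod 1247)
2^1024 ≡ 256^2 = 65536 ≡ 692 (mod 1247)
1246 = 1024 + 128 + 64 + 16 + 8 + 4 + 2 in binary powers of 2.
So 2^1246 ≡ 692 · 692 · 256 · 692 · 256 · 16 · 4 ≡ 173 (mod 1247).
Since 173 ≠ 1, base 2 is a Fermat witness: 1247 is composite.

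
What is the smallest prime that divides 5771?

5771 is odd.
Digit sum 20, not divisible by 3.
Ends in 1: not divisible by 5.
7: 5771 = 7·824 + 3
11: 5771 = 11·524 + 7
13: 5771 = 13·443 + 12
17: 5771 = 17·339 + 8
19: 5771 = 19·303 + 14
23: 5771 = 23·250 + 21
29: 5771 = 29·199

29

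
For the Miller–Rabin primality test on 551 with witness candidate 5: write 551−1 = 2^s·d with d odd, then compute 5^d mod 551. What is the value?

551 − 1 = 550 = 2^1 · 275, so d = 275.
5^1 ≡ 5 (mod 551)
5^2 ≡ 5^2 = 25 ≡ 25 (mod 551)
5^4 ≡ 25^2 = 625 ≡ 74 (mod 551)
5^8 ≡ 74^2 = 5476 ≡ 517 (mod 551)
5^16 ≡ 517^2 = 267289 ≡ 54 (mod 551)
5^32 ≡ 54^2 = 2916 ≡ 161 (mod 551)
5^64 ≡ 161^2 = 25921 ≡ 24 (mod 551)
5^128 ≡ 24^2 = 576 ≡ 25 (mod 551)
5^256 ≡ 25^2 = 625 ≡ 74 (mod 551)
275 = 256 + 16 + 2 + 1 in binary powers of 2.
So 5^275 ≡ 74 · 54 · 25 · 5 ≡ 294 (mod 551).
Squaring chain: 294; never reaches −1, so base 5 is a Miller–Rabin witness that 551 is composite.

294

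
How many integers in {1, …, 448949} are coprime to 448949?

426496

Factor: 448949 = 29 · 113 · 137.
φ(448949) = (29−1) · (113−1) · (137−1) = 28 · 112 · 136 = 426496.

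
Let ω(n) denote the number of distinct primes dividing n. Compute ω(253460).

253460 = 2^2 · 63365
63365 = 5 · 12673
12673 = 19 · 667
667 = 23 · 29
253460 = 2^2 · 5 · 19 · 23 · 29, which has 5 distinct prime factors.

5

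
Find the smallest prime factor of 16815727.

16815727 is odd.
Digit sum 37, not divisible by 3.
Ends in 7: not divisible by 5.
7: 16815727 = 7·2402246 + 5
11: 16815727 = 11·1528702 + 5
13: 16815727 = 13·1293517 + 6
17: 16815727 = 17·989160 + 7
19: 16815727 = 19·885038 + 5
23: 16815727 = 23·731118 + 13
29: 16815727 = 29·579852 + 19
31: 16815727 = 31·542442 + 25
37: 16815727 = 37·454479 + 4
41: 16815727 = 41·410139 + 28
43: 16815727 = 43·391063 + 18
47: 16815727 = 47·357781 + 20
53: 16815727 = 53·317277 + 46
59: 16815727 = 59·285012 + 19
61: 16815727 = 61·275667 + 40
67: 16815727 = 67·250981

67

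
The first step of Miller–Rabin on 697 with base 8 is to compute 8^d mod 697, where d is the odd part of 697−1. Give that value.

697 − 1 = 696 = 2^3 · 87, so d = 87.
8^1 ≡ 8 (mod 697)
8^2 ≡ 8^2 = 64 ≡ 64 (mod 697)
8^4 ≡ 64^2 = 4096 ≡ 611 (mod 697)
8^8 ≡ 611^2 = 373321 ≡ 426 (mod 697)
8^16 ≡ 426^2 = 181476 ≡ 256 (mod 697)
8^32 ≡ 256^2 = 65536 ≡ 18 (mod 697)
8^64 ≡ 18^2 = 324 ≡ 324 (mod 697)
87 = 64 + 16 + 4 + 2 + 1 in binary powers of 2.
So 8^87 ≡ 324 · 256 · 611 · 64 · 8 ≡ 576 (mod 697).
Squaring chain: 576 → 4 → 16; never reaches −1, so base 8 is a Miller–Rabin witness that 697 is composite.

576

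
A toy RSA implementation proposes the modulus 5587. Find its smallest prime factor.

5587 is odd.
Digit sum 25, not divisible by 3.
Ends in 7: not divisible by 5.
7: 5587 = 7·798 + 1
11: 5587 = 11·507 + 10
13: 5587 = 13·429 + 10
17: 5587 = 17·328 + 11
19: 5587 = 19·294 + 1
23: 5587 = 23·242 + 21
29: 5587 = 29·192 + 19
31: 5587 = 31·180 + 7
37: 5587 = 37·151

37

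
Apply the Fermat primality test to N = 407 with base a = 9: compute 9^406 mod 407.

9

9^1 ≡ 9 (mod 407)
9^2 ≡ 9^2 = 81 ≡ 81 (mod 407)
9^4 ≡ 81^2 = 6561 ≡ 49 (mod 407)
9^8 ≡ 49^2 = 2401 ≡ 366 (mod 407)
9^16 ≡ 366^2 = 133956 ≡ 53 (mod 407)
9^32 ≡ 53^2 = 2809 ≡ 367 (mod 407)
9^64 ≡ 367^2 = 134689 ≡ 379 (mod 407)
9^128 ≡ 379^2 = 143641 ≡ 377 (mod 407)
9^256 ≡ 377^2 = 142129 ≡ 86 (mod 407)
406 = 256 + 128 + 16 + 4 + 2 in binary powers of 2.
So 9^406 ≡ 86 · 377 · 53 · 49 · 81 ≡ 9 (mod 407).
Since 9 ≠ 1, base 9 is a Fermat witness: 407 is composite.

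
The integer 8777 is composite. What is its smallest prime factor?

8777 is odd.
Digit sum 29, not divisible by 3.
Ends in 7: not divisible by 5.
7: 8777 = 7·1253 + 6
11: 8777 = 11·797 + 10
13: 8777 = 13·675 + 2
17: 8777 = 17·516 + 5
19: 8777 = 19·461 + 18
23: 8777 = 23·381 + 14
29: 8777 = 29·302 + 19
31: 8777 = 31·283 + 4
37: 8777 = 37·237 + 8
41: 8777 = 41·214 + 3
43: 8777 = 43·204 + 5
47: 8777 = 47·186 + 35
53: 8777 = 53·165 + 32
59: 8777 = 59·148 + 45
61: 8777 = 61·143 + 54
67: 8777 = 67·131

67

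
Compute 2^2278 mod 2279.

78

2^1 ≡ 2 (mod 2279)
2^2 ≡ 2^2 = 4 ≡ 4 (mod 2279)
2^4 ≡ 4^2 = 16 ≡ 16 (mod 2279)
2^8 ≡ 16^2 = 256 ≡ 256 (mod 2279)
2^16 ≡ 256^2 = 65536 ≡ 1724 (mod 2279)
2^32 ≡ 1724^2 = 2972176 ≡ 360 (mod 2279)
2^64 ≡ 360^2 = 129600 ≡ 1976 (mod 2279)
2^128 ≡ 1976^2 = 3904576 ≡ 649 (mod 2279)
2^256 ≡ 649^2 = 421201 ≡ 1865 (mod 2279)
2^512 ≡ 1865^2 = 3478225 ≡ 471 (mod 2279)
2^1024 ≡ 471^2 = 221841 ≡ 778 (mod 2279)
2^2048 ≡ 778^2 = 605284 ≡ 1349 (mod 2279)
2278 = 2048 + 128 + 64 + 32 + 4 + 2 in binary powers of 2.
So 2^2278 ≡ 1349 · 649 · 1976 · 360 · 16 · 4 ≡ 78 (mod 2279).
Since 78 ≠ 1, base 2 is a Fermat witness: 2279 is composite.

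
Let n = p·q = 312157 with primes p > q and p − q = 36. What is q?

Since p = q + 36, we have 312157 = q(q + 36), so q² + 36q − 312157 = 0.
Discriminant: 36² + 4·312157 = 1296 + 1248628 = 1249924; √1249924 = 1118.
q = (−36 + 1118)/2 = 541, and p = q + 36 = 577.
Check: 541 · 577 = 312157.

541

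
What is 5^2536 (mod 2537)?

5^1 ≡ 5 (mod 2537)
5^2 ≡ 5^2 = 25 ≡ 25 (mod 2537)
5^4 ≡ 25^2 = 625 ≡ 625 (mod 2537)
5^8 ≡ 625^2 = 390625 ≡ 2464 (mod 2537)
5^16 ≡ 2464^2 = 6071296 ≡ 255 (mod 2537)
5^32 ≡ 255^2 = 65025 ≡ 1600 (mod 2537)
5^64 ≡ 1600^2 = 2560000 ≡ 167 (mod 2537)
5^128 ≡ 167^2 = 27889 ≡ 2519 (mod 2537)
5^256 ≡ 2519^2 = 6345361 ≡ 324 (mod 2537)
5^512 ≡ 324^2 = 104976 ≡ 959 (mod 2537)
5^1024 ≡ 959^2 = 919681 ≡ 1287 (mod 2537)
5^2048 ≡ 1287^2 = 1656369 ≡ 2245 (mod 2537)
2536 = 2048 + 256 + 128 + 64 + 32 + 8 in binary powers of 2.
So 5^2536 ≡ 2245 · 324 · 2519 · 167 · 1600 · 2464 ≡ 1975 (mod 2537).
Since 1975 ≠ 1, base 5 is a Fermat witness: 2537 is composite.

1975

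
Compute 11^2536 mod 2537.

11^1 ≡ 11 (mod 2537)
11^2 ≡ 11^2 = 121 ≡ 121 (mod 2537)
11^4 ≡ 121^2 = 14641 ≡ 1956 (mod 2537)
11^8 ≡ 1956^2 = 3825936 ≡ 140 (mod 2537)
11^16 ≡ 140^2 = 19600 ≡ 1841 (mod 2537)
11^32 ≡ 1841^2 = 3389281 ≡ 2386 (mod 2537)
11^64 ≡ 2386^2 = 5692996 ≡ 2505 (mod 2537)
11^128 ≡ 2505^2 = 6275025 ≡ 1024 (mod 2537)
11^256 ≡ 1024^2 = 1048576 ≡ 795 (mod 2537)
11^512 ≡ 795^2 = 632025 ≡ 312 (mod 2537)
11^1024 ≡ 312^2 = 97344 ≡ 938 (mod 2537)
11^2048 ≡ 938^2 = 879844 ≡ 2042 (mod 2537)
2536 = 2048 + 256 + 128 + 64 + 32 + 8 in binary powers of 2.
So 11^2536 ≡ 2042 · 795 · 1024 · 2505 · 2386 · 140 ≡ 1067 (mod 2537).
Since 1067 ≠ 1, base 11 is a Fermat witness: 2537 is composite.

1067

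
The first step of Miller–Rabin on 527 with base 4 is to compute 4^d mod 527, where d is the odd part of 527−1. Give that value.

527 − 1 = 526 = 2^1 · 263, so d = 263.
4^1 ≡ 4 (mod 527)
4^2 ≡ 4^2 = 16 ≡ 16 (mod 527)
4^4 ≡ 16^2 = 256 ≡ 256 (mod 527)
4^8 ≡ 256^2 = 65536 ≡ 188 (mod 527)
4^16 ≡ 188^2 = 35344 ≡ 35 (mod 527)
4^32 ≡ 35^2 = 1225 ≡ 171 (mod 527)
4^64 ≡ 171^2 = 29241 ≡ 256 (mod 527)
4^128 ≡ 256^2 = 65536 ≡ 188 (mod 527)
4^256 ≡ 188^2 = 35344 ≡ 35 (mod 527)
263 = 256 + 4 + 2 + 1 in binary powers of 2.
So 4^263 ≡ 35 · 256 · 16 · 4 ≡ 64 (mod 527).
Squaring chain: 64; never reaches −1, so base 4 is a Miller–Rabin witness that 527 is composite.

64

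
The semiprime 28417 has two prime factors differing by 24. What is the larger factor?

181

Since p = q + 24, we have 28417 = q(q + 24), so q² + 24q − 28417 = 0.
Discriminant: 24² + 4·28417 = 576 + 113668 = 114244; √114244 = 338.
q = (−24 + 338)/2 = 157, and p = q + 24 = 181.
Check: 157 · 181 = 28417.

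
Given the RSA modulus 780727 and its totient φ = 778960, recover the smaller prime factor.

857

φ(n) = (p−1)(q−1) = n − (p+q) + 1, so p + q = 780727 − 778960 + 1 = 1768.
p and q are the roots of t² − 1768t + 780727 = 0.
Discriminant: 1768² − 4·780727 = 3125824 − 3122908 = 2916; √2916 = 54.
q = (1768 − 54)/2 = 857, p = (1768 + 54)/2 = 911.
Check: 857 · 911 = 780727.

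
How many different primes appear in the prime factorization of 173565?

5

173565 = 3^2 · 19285
19285 = 5 · 3857
3857 = 7 · 551
551 = 19 · 29
173565 = 3^2 · 5 · 7 · 19 · 29, which has 5 distinct prime factors.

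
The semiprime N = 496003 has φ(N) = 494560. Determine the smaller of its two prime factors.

φ(n) = (p−1)(q−1) = n − (p+q) + 1, so p + q = 496003 − 494560 + 1 = 1444.
p and q are the roots of t² − 1444t + 496003 = 0.
Discriminant: 1444² − 4·496003 = 2085136 − 1984012 = 101124; √101124 = 318.
q = (1444 − 318)/2 = 563, p = (1444 + 318)/2 = 881.
Check: 563 · 881 = 496003.

563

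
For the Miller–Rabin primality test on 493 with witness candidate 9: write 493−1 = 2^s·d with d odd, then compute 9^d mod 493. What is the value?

457

493 − 1 = 492 = 2^2 · 123, so d = 123.
9^1 ≡ 9 (mod 493)
9^2 ≡ 9^2 = 81 ≡ 81 (mod 493)
9^4 ≡ 81^2 = 6561 ≡ 152 (mod 493)
9^8 ≡ 152^2 = 23104 ≡ 426 (mod 493)
9^16 ≡ 426^2 = 181476 ≡ 52 (mod 493)
9^32 ≡ 52^2 = 2704 ≡ 239 (mod 493)
9^64 ≡ 239^2 = 57121 ≡ 426 (mod 493)
123 = 64 + 32 + 16 + 8 + 2 + 1 in binary powers of 2.
So 9^123 ≡ 426 · 239 · 52 · 426 · 81 · 9 ≡ 457 (mod 493).
Squaring chain: 457 → 310; never reaches −1, so base 9 is a Miller–Rabin witness that 493 is composite.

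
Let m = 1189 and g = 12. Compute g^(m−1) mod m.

12^1 ≡ 12 (mod 1189)
12^2 ≡ 12^2 = 144 ≡ 144 (mod 1189)
12^4 ≡ 144^2 = 20736 ≡ 523 (mod 1189)
12^8 ≡ 523^2 = 273529 ≡ 59 (mod 1189)
12^16 ≡ 59^2 = 3481 ≡ 1103 (mod 1189)
12^32 ≡ 1103^2 = 1216609 ≡ 262 (mod 1189)
12^64 ≡ 262^2 = 68644 ≡ 871 (mod 1189)
12^128 ≡ 871^2 = 758641 ≡ 59 (mod 1189)
12^256 ≡ 59^2 = 3481 ≡ 1103 (mod 1189)
12^512 ≡ 1103^2 = 1216609 ≡ 262 (mod 1189)
12^1024 ≡ 262^2 = 68644 ≡ 871 (mod 1189)
1188 = 1024 + 128 + 32 + 4 in binary powers of 2.
So 12^1188 ≡ 871 · 59 · 262 · 523 ≡ 146 (mod 1189).
Since 146 ≠ 1, base 12 is a Fermat witness: 1189 is composite.

146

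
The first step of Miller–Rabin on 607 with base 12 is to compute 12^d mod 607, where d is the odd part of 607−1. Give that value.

607 − 1 = 606 = 2^1 · 303, so d = 303.
12^1 ≡ 12 (mod 607)
12^2 ≡ 12^2 = 144 ≡ 144 (mod 607)
12^4 ≡ 144^2 = 20736 ≡ 98 (mod 607)
12^8 ≡ 98^2 = 9604 ≡ 499 (mod 607)
12^16 ≡ 499^2 = 249001 ≡ 131 (mod 607)
12^32 ≡ 131^2 = 17161 ≡ 165 (mod 607)
12^64 ≡ 165^2 = 27225 ≡ 517 (mod 607)
12^128 ≡ 517^2 = 267289 ≡ 209 (mod 607)
12^256 ≡ 209^2 = 43681 ≡ 584 (mod 607)
303 = 256 + 32 + 8 + 4 + 2 + 1 in binary powers of 2.
So 12^303 ≡ 584 · 165 · 499 · 98 · 144 · 12 ≡ 606 (mod 607).
Since 12^d ≡ 606 (mod 607), base 12 does not prove 607 composite.

606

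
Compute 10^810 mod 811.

1

10^1 ≡ 10 (mod 811)
10^2 ≡ 10^2 = 100 ≡ 100 (mod 811)
10^4 ≡ 100^2 = 10000 ≡ 268 (mod 811)
10^8 ≡ 268^2 = 71824 ≡ 456 (mod 811)
10^16 ≡ 456^2 = 207936 ≡ 320 (mod 811)
10^32 ≡ 320^2 = 102400 ≡ 214 (mod 811)
10^64 ≡ 214^2 = 45796 ≡ 380 (mod 811)
10^128 ≡ 380^2 = 144400 ≡ 42 (mod 811)
10^256 ≡ 42^2 = 1764 ≡ 142 (mod 811)
10^512 ≡ 142^2 = 20164 ≡ 700 (mod 811)
810 = 512 + 256 + 32 + 8 + 2 in binary powers of 2.
So 10^810 ≡ 700 · 142 · 214 · 456 · 100 ≡ 1 (mod 811).
Since the result is 1, base 10 gives no evidence that 811 is composite.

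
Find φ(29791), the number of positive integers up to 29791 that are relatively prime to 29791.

28830

Factor: 29791 = 31^3.
φ(29791) = 31^2·(31−1) = 28830.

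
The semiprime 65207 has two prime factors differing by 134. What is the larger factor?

Since p = q + 134, we have 65207 = q(q + 134), so q² + 134q − 65207 = 0.
Discriminant: 134² + 4·65207 = 17956 + 260828 = 278784; √278784 = 528.
q = (−134 + 528)/2 = 197, and p = q + 134 = 331.
Check: 197 · 331 = 65207.

331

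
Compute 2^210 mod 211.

2^1 ≡ 2 (mod 211)
2^2 ≡ 2^2 = 4 ≡ 4 (mod 211)
2^4 ≡ 4^2 = 16 ≡ 16 (mod 211)
2^8 ≡ 16^2 = 256 ≡ 45 (mod 211)
2^16 ≡ 45^2 = 2025 ≡ 126 (mod 211)
2^32 ≡ 126^2 = 15876 ≡ 51 (mod 211)
2^64 ≡ 51^2 = 2601 ≡ 69 (mod 211)
2^128 ≡ 69^2 = 4761 ≡ 119 (mod 211)
210 = 128 + 64 + 16 + 2 in binary powers of 2.
So 2^210 ≡ 119 · 69 · 126 · 4 ≡ 1 (mod 211).
Since the result is 1, base 2 gives no evidence that 211 is composite.

1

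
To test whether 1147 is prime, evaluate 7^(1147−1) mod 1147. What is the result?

7^1 ≡ 7 (mod 1147)
7^2 ≡ 7^2 = 49 ≡ 49 (mod 1147)
7^4 ≡ 49^2 = 2401 ≡ 107 (mod 1147)
7^8 ≡ 107^2 = 11449 ≡ 1126 (mod 1147)
7^16 ≡ 1126^2 = 1267876 ≡ 441 (mod 1147)
7^32 ≡ 441^2 = 194481 ≡ 638 (mod 1147)
7^64 ≡ 638^2 = 407044 ≡ 1006 (mod 1147)
7^128 ≡ 1006^2 = 1012036 ≡ 382 (mod 1147)
7^256 ≡ 382^2 = 145924 ≡ 255 (mod 1147)
7^512 ≡ 255^2 = 65025 ≡ 793 (mod 1147)
7^1024 ≡ 793^2 = 628849 ≡ 293 (mod 1147)
1146 = 1024 + 64 + 32 + 16 + 8 + 2 in binary powers of 2.
So 7^1146 ≡ 293 · 1006 · 638 · 441 · 1126 · 49 ≡ 1120 (mod 1147).
Since 1120 ≠ 1, base 7 is a Fermat witness: 1147 is composite.

1120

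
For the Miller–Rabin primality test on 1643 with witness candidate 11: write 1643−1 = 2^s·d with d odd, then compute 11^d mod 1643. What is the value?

303

1643 − 1 = 1642 = 2^1 · 821, so d = 821.
11^1 ≡ 11 (mod 1643)
11^2 ≡ 11^2 = 121 ≡ 121 (mod 1643)
11^4 ≡ 121^2 = 14641 ≡ 1497 (mod 1643)
11^8 ≡ 1497^2 = 2241009 ≡ 1600 (mod 1643)
11^16 ≡ 1600^2 = 2560000 ≡ 206 (mod 1643)
11^32 ≡ 206^2 = 42436 ≡ 1361 (mod 1643)
11^64 ≡ 1361^2 = 1852321 ≡ 660 (mod 1643)
11^128 ≡ 660^2 = 435600 ≡ 205 (mod 1643)
11^256 ≡ 205^2 = 42025 ≡ 950 (mod 1643)
11^512 ≡ 950^2 = 902500 ≡ 493 (mod 1643)
821 = 512 + 256 + 32 + 16 + 4 + 1 in binary powers of 2.
So 11^821 ≡ 493 · 950 · 1361 · 206 · 1497 · 11 ≡ 303 (mod 1643).
Squaring chain: 303; never reaches −1, so base 11 is a Miller–Rabin witness that 1643 is composite.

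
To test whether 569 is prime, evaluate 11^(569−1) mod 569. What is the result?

1

11^1 ≡ 11 (mod 569)
11^2 ≡ 11^2 = 121 ≡ 121 (mod 569)
11^4 ≡ 121^2 = 14641 ≡ 416 (mod 569)
11^8 ≡ 416^2 = 173056 ≡ 80 (mod 569)
11^16 ≡ 80^2 = 6400 ≡ 141 (mod 569)
11^32 ≡ 141^2 = 19881 ≡ 535 (mod 569)
11^64 ≡ 535^2 = 286225 ≡ 18 (mod 569)
11^128 ≡ 18^2 = 324 ≡ 324 (mod 569)
11^256 ≡ 324^2 = 104976 ≡ 280 (mod 569)
11^512 ≡ 280^2 = 78400 ≡ 447 (mod 569)
568 = 512 + 32 + 16 + 8 in binary powers of 2.
So 11^568 ≡ 447 · 535 · 141 · 80 ≡ 1 (mod 569).
Since the result is 1, base 11 gives no evidence that 569 is composite.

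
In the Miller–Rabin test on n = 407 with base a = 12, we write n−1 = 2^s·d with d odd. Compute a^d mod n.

407 − 1 = 406 = 2^1 · 203, so d = 203.
12^1 ≡ 12 (mod 407)
12^2 ≡ 12^2 = 144 ≡ 144 (mod 407)
12^4 ≡ 144^2 = 20736 ≡ 386 (mod 407)
12^8 ≡ 386^2 = 148996 ≡ 34 (mod 407)
12^16 ≡ 34^2 = 1156 ≡ 342 (mod 407)
12^32 ≡ 342^2 = 116964 ≡ 155 (mod 407)
12^64 ≡ 155^2 = 24025 ≡ 12 (mod 407)
12^128 ≡ 12^2 = 144 ≡ 144 (mod 407)
203 = 128 + 64 + 8 + 2 + 1 in binary powers of 2.
So 12^203 ≡ 144 · 12 · 34 · 144 · 12 ≡ 155 (mod 407).
Squaring chain: 155; never reaches −1, so base 12 is a Miller–Rabin witness that 407 is composite.

155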